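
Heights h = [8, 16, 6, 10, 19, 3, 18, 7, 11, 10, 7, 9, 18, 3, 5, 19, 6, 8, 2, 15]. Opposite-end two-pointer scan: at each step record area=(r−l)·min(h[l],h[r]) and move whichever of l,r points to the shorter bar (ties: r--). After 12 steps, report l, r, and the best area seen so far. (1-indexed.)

l=5, r=12, best area=270

l=1 r=20: min(8,15)*19=152 best=152 *, l++
l=2 r=20: min(16,15)*18=270 best=270 *, r--
l=2 r=19: min(16,2)*17=34 best=270, r--
l=2 r=18: min(16,8)*16=128 best=270, r--
l=2 r=17: min(16,6)*15=90 best=270, r--
l=2 r=16: min(16,19)*14=224 best=270, l++
l=3 r=16: min(6,19)*13=78 best=270, l++
l=4 r=16: min(10,19)*12=120 best=270, l++
l=5 r=16: min(19,19)*11=209 best=270, r--
l=5 r=15: min(19,5)*10=50 best=270, r--
l=5 r=14: min(19,3)*9=27 best=270, r--
l=5 r=13: min(19,18)*8=144 best=270, r--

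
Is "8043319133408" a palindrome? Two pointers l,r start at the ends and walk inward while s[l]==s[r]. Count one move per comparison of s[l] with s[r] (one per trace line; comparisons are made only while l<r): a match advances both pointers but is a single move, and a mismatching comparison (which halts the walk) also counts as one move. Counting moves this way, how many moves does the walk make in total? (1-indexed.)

[1,13] '8'=='8' → l++,r--
[2,12] '0'=='0' → l++,r--
[3,11] '4'=='4' → l++,r--
[4,10] '3'=='3' → l++,r--
[5,9] '3'=='3' → l++,r--
[6,8] '1'=='1' → l++,r--

6 moves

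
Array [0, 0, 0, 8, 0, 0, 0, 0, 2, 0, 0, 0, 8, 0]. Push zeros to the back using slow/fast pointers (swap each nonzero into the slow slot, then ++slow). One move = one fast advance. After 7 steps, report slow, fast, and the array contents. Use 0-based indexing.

slow=1, fast=7, a=[8, 0, 0, 0, 0, 0, 0, 0, 2, 0, 0, 0, 8, 0]

slow=0 fast=0: a[fast]=0, fast++
slow=0 fast=1: a[fast]=0, fast++
slow=0 fast=2: a[fast]=0, fast++
slow=0 fast=3: a[fast]=8≠0 swap→a[0]=8, slow++,fast++
slow=1 fast=4: a[fast]=0, fast++
slow=1 fast=5: a[fast]=0, fast++
slow=1 fast=6: a[fast]=0, fast++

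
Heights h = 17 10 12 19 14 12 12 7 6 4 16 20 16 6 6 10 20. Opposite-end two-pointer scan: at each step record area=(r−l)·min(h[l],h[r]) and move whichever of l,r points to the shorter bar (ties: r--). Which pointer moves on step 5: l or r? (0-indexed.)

l

l=0 r=16: min(17,20)*16=272 best=272 *, l++
l=1 r=16: min(10,20)*15=150 best=272, l++
l=2 r=16: min(12,20)*14=168 best=272, l++
l=3 r=16: min(19,20)*13=247 best=272, l++
l=4 r=16: min(14,20)*12=168 best=272, l++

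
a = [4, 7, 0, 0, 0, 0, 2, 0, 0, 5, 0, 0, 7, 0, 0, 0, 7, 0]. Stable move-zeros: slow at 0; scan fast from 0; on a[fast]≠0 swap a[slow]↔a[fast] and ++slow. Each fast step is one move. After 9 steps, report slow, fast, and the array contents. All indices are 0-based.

slow=3, fast=9, a=[4, 7, 2, 0, 0, 0, 0, 0, 0, 5, 0, 0, 7, 0, 0, 0, 7, 0]

slow=0 fast=0: a[fast]=4≠0 swap→a[0]=4, slow++,fast++
slow=1 fast=1: a[fast]=7≠0 swap→a[1]=7, slow++,fast++
slow=2 fast=2: a[fast]=0, fast++
slow=2 fast=3: a[fast]=0, fast++
slow=2 fast=4: a[fast]=0, fast++
slow=2 fast=5: a[fast]=0, fast++
slow=2 fast=6: a[fast]=2≠0 swap→a[2]=2, slow++,fast++
slow=3 fast=7: a[fast]=0, fast++
slow=3 fast=8: a[fast]=0, fast++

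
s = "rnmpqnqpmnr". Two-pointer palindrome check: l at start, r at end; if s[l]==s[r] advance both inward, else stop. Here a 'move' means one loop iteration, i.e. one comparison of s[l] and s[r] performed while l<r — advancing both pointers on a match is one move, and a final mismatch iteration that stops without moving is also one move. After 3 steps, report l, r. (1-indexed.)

l=1 r=11: 'r'=='r', l++,r--
l=2 r=10: 'n'=='n', l++,r--
l=3 r=9: 'm'=='m', l++,r--

l=4, r=8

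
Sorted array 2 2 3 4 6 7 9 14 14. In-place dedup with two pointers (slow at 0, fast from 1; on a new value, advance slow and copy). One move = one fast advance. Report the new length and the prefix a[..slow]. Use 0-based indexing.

length 7; prefix = [2, 3, 4, 6, 7, 9, 14]

slow=0 fast=1: a[fast]=2=a[slow] dup, fast++
slow=0 fast=2: a[fast]=3≠a[slow]=2 write a[1]=3, slow++,fast++
slow=1 fast=3: a[fast]=4≠a[slow]=3 write a[2]=4, slow++,fast++
slow=2 fast=4: a[fast]=6≠a[slow]=4 write a[3]=6, slow++,fast++
slow=3 fast=5: a[fast]=7≠a[slow]=6 write a[4]=7, slow++,fast++
slow=4 fast=6: a[fast]=9≠a[slow]=7 write a[5]=9, slow++,fast++
slow=5 fast=7: a[fast]=14≠a[slow]=9 write a[6]=14, slow++,fast++
slow=6 fast=8: a[fast]=14=a[slow] dup, fast++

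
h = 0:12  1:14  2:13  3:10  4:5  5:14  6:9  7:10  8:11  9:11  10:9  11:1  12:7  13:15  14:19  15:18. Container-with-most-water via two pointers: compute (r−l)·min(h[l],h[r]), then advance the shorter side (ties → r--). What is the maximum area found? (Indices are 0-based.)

max area = 196

[0,15] min(12,18)*15=180 best=180 * → l++
[1,15] min(14,18)*14=196 best=196 * → l++
[2,15] min(13,18)*13=169 best=196 → l++
[3,15] min(10,18)*12=120 best=196 → l++
[4,15] min(5,18)*11=55 best=196 → l++
[5,15] min(14,18)*10=140 best=196 → l++
[6,15] min(9,18)*9=81 best=196 → l++
[7,15] min(10,18)*8=80 best=196 → l++
[8,15] min(11,18)*7=77 best=196 → l++
[9,15] min(11,18)*6=66 best=196 → l++
[10,15] min(9,18)*5=45 best=196 → l++
[11,15] min(1,18)*4=4 best=196 → l++
[12,15] min(7,18)*3=21 best=196 → l++
[13,15] min(15,18)*2=30 best=196 → l++
[14,15] min(19,18)*1=18 best=196 → r--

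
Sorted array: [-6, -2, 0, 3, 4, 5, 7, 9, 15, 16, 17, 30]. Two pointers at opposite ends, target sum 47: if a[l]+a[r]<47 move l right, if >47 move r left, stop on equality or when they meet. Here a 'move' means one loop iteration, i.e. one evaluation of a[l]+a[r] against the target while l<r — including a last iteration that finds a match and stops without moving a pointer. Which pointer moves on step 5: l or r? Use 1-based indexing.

l

l=1 r=12: -6+30=24 <47, l++
l=2 r=12: -2+30=28 <47, l++
l=3 r=12: 0+30=30 <47, l++
l=4 r=12: 3+30=33 <47, l++
l=5 r=12: 4+30=34 <47, l++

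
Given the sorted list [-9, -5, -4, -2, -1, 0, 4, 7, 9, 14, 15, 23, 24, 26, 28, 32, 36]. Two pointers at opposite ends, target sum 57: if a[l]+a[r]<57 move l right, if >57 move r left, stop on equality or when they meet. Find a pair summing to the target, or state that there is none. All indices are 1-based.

no pair

[1,17] -9+36=27 <57 → l++
[2,17] -5+36=31 <57 → l++
[3,17] -4+36=32 <57 → l++
[4,17] -2+36=34 <57 → l++
[5,17] -1+36=35 <57 → l++
[6,17] 0+36=36 <57 → l++
[7,17] 4+36=40 <57 → l++
[8,17] 7+36=43 <57 → l++
[9,17] 9+36=45 <57 → l++
[10,17] 14+36=50 <57 → l++
[11,17] 15+36=51 <57 → l++
[12,17] 23+36=59 >57 → r--
[12,16] 23+32=55 <57 → l++
[13,16] 24+32=56 <57 → l++
[14,16] 26+32=58 >57 → r--
[14,15] 26+28=54 <57 → l++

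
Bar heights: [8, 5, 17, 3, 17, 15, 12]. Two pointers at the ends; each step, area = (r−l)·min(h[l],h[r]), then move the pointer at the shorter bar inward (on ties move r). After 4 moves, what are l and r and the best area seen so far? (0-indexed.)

[0,6] min(8,12)*6=48 best=48 * → l++
[1,6] min(5,12)*5=25 best=48 → l++
[2,6] min(17,12)*4=48 best=48 → r--
[2,5] min(17,15)*3=45 best=48 → r--

l=2, r=4, best area=48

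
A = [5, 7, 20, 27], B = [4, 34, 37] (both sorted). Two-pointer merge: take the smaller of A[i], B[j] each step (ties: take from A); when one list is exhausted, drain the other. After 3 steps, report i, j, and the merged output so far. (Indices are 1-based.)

i=3, j=2, merged so far=[4, 5, 7]

[i=1,j=1] A[i]=5>B[j]=4 take 4 → j++
[i=1,j=2] A[i]=5<=B[j]=34 take 5 → i++
[i=2,j=2] A[i]=7<=B[j]=34 take 7 → i++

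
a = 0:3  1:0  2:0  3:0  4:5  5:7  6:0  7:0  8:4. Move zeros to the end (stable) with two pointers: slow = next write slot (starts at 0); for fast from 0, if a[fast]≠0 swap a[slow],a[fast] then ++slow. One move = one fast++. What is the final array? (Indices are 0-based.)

(s=0,f=0) a[fast]=3≠0 swap→a[0]=3 → slow++,fast++
(s=1,f=1) a[fast]=0 → fast++
(s=1,f=2) a[fast]=0 → fast++
(s=1,f=3) a[fast]=0 → fast++
(s=1,f=4) a[fast]=5≠0 swap→a[1]=5 → slow++,fast++
(s=2,f=5) a[fast]=7≠0 swap→a[2]=7 → slow++,fast++
(s=3,f=6) a[fast]=0 → fast++
(s=3,f=7) a[fast]=0 → fast++
(s=3,f=8) a[fast]=4≠0 swap→a[3]=4 → slow++,fast++

[3, 5, 7, 4, 0, 0, 0, 0, 0]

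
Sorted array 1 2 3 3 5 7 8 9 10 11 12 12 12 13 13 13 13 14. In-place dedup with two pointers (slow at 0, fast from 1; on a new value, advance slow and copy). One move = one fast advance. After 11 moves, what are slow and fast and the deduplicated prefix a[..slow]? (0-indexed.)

slow=9, fast=12, prefix=[1, 2, 3, 5, 7, 8, 9, 10, 11, 12]

slow=0 fast=1: a[fast]=2≠a[slow]=1 write a[1]=2, slow++,fast++
slow=1 fast=2: a[fast]=3≠a[slow]=2 write a[2]=3, slow++,fast++
slow=2 fast=3: a[fast]=3=a[slow] dup, fast++
slow=2 fast=4: a[fast]=5≠a[slow]=3 write a[3]=5, slow++,fast++
slow=3 fast=5: a[fast]=7≠a[slow]=5 write a[4]=7, slow++,fast++
slow=4 fast=6: a[fast]=8≠a[slow]=7 write a[5]=8, slow++,fast++
slow=5 fast=7: a[fast]=9≠a[slow]=8 write a[6]=9, slow++,fast++
slow=6 fast=8: a[fast]=10≠a[slow]=9 write a[7]=10, slow++,fast++
slow=7 fast=9: a[fast]=11≠a[slow]=10 write a[8]=11, slow++,fast++
slow=8 fast=10: a[fast]=12≠a[slow]=11 write a[9]=12, slow++,fast++
slow=9 fast=11: a[fast]=12=a[slow] dup, fast++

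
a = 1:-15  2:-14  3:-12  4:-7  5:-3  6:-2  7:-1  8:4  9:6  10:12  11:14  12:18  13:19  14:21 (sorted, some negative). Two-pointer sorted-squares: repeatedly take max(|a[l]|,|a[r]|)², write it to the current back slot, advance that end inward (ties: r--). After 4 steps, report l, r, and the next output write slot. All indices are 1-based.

[1,14] |-15|<=|21| out[14]=441 → r--
[1,13] |-15|<=|19| out[13]=361 → r--
[1,12] |-15|<=|18| out[12]=324 → r--
[1,11] |-15|>|14| out[11]=225 → l++

l=2, r=11, next write slot=10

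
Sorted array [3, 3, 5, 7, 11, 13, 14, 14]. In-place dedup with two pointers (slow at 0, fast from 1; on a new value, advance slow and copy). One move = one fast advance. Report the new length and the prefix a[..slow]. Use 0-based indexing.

length 6; prefix = [3, 5, 7, 11, 13, 14]

slow=0 fast=1: a[fast]=3=a[slow] dup, fast++
slow=0 fast=2: a[fast]=5≠a[slow]=3 write a[1]=5, slow++,fast++
slow=1 fast=3: a[fast]=7≠a[slow]=5 write a[2]=7, slow++,fast++
slow=2 fast=4: a[fast]=11≠a[slow]=7 write a[3]=11, slow++,fast++
slow=3 fast=5: a[fast]=13≠a[slow]=11 write a[4]=13, slow++,fast++
slow=4 fast=6: a[fast]=14≠a[slow]=13 write a[5]=14, slow++,fast++
slow=5 fast=7: a[fast]=14=a[slow] dup, fast++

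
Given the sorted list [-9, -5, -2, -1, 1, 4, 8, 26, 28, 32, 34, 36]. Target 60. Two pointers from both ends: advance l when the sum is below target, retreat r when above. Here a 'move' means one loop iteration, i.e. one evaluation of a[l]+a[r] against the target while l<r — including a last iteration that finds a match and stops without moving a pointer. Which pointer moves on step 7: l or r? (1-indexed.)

l

[1,12] -9+36=27 <60 → l++
[2,12] -5+36=31 <60 → l++
[3,12] -2+36=34 <60 → l++
[4,12] -1+36=35 <60 → l++
[5,12] 1+36=37 <60 → l++
[6,12] 4+36=40 <60 → l++
[7,12] 8+36=44 <60 → l++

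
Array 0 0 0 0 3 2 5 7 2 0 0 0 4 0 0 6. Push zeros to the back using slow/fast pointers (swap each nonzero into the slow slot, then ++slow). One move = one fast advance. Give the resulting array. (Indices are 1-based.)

(s=1,f=1) a[fast]=0 → fast++
(s=1,f=2) a[fast]=0 → fast++
(s=1,f=3) a[fast]=0 → fast++
(s=1,f=4) a[fast]=0 → fast++
(s=1,f=5) a[fast]=3≠0 swap→a[1]=3 → slow++,fast++
(s=2,f=6) a[fast]=2≠0 swap→a[2]=2 → slow++,fast++
(s=3,f=7) a[fast]=5≠0 swap→a[3]=5 → slow++,fast++
(s=4,f=8) a[fast]=7≠0 swap→a[4]=7 → slow++,fast++
(s=5,f=9) a[fast]=2≠0 swap→a[5]=2 → slow++,fast++
(s=6,f=10) a[fast]=0 → fast++
(s=6,f=11) a[fast]=0 → fast++
(s=6,f=12) a[fast]=0 → fast++
(s=6,f=13) a[fast]=4≠0 swap→a[6]=4 → slow++,fast++
(s=7,f=14) a[fast]=0 → fast++
(s=7,f=15) a[fast]=0 → fast++
(s=7,f=16) a[fast]=6≠0 swap→a[7]=6 → slow++,fast++

[3, 2, 5, 7, 2, 4, 6, 0, 0, 0, 0, 0, 0, 0, 0, 0]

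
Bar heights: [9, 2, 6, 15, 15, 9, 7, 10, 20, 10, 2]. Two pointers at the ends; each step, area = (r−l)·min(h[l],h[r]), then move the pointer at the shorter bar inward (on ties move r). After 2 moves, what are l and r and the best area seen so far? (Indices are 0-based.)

l=1, r=9, best area=81

[0,10] min(9,2)*10=20 best=20 * → r--
[0,9] min(9,10)*9=81 best=81 * → l++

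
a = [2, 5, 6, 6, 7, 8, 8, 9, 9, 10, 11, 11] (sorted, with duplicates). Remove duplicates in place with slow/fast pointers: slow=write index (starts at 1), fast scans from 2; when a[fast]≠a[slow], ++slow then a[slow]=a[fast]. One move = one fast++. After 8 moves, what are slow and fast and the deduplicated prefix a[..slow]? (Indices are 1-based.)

slow=6, fast=10, prefix=[2, 5, 6, 7, 8, 9]

(s=1,f=2) a[fast]=5≠a[slow]=2 write a[2]=5 → slow++,fast++
(s=2,f=3) a[fast]=6≠a[slow]=5 write a[3]=6 → slow++,fast++
(s=3,f=4) a[fast]=6=a[slow] dup → fast++
(s=3,f=5) a[fast]=7≠a[slow]=6 write a[4]=7 → slow++,fast++
(s=4,f=6) a[fast]=8≠a[slow]=7 write a[5]=8 → slow++,fast++
(s=5,f=7) a[fast]=8=a[slow] dup → fast++
(s=5,f=8) a[fast]=9≠a[slow]=8 write a[6]=9 → slow++,fast++
(s=6,f=9) a[fast]=9=a[slow] dup → fast++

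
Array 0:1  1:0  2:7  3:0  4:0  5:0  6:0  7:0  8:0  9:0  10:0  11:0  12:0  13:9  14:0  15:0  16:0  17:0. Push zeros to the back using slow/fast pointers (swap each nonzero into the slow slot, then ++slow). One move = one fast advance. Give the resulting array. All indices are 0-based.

[1, 7, 9, 0, 0, 0, 0, 0, 0, 0, 0, 0, 0, 0, 0, 0, 0, 0]

(s=0,f=0) a[fast]=1≠0 swap→a[0]=1 → slow++,fast++
(s=1,f=1) a[fast]=0 → fast++
(s=1,f=2) a[fast]=7≠0 swap→a[1]=7 → slow++,fast++
(s=2,f=3) a[fast]=0 → fast++
(s=2,f=4) a[fast]=0 → fast++
(s=2,f=5) a[fast]=0 → fast++
(s=2,f=6) a[fast]=0 → fast++
(s=2,f=7) a[fast]=0 → fast++
(s=2,f=8) a[fast]=0 → fast++
(s=2,f=9) a[fast]=0 → fast++
(s=2,f=10) a[fast]=0 → fast++
(s=2,f=11) a[fast]=0 → fast++
(s=2,f=12) a[fast]=0 → fast++
(s=2,f=13) a[fast]=9≠0 swap→a[2]=9 → slow++,fast++
(s=3,f=14) a[fast]=0 → fast++
(s=3,f=15) a[fast]=0 → fast++
(s=3,f=16) a[fast]=0 → fast++
(s=3,f=17) a[fast]=0 → fast++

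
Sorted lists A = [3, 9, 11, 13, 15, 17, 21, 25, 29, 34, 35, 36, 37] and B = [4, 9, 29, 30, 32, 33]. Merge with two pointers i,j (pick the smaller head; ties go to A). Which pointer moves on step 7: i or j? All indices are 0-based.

i

i=0 j=0: A[i]=3<=B[j]=4 take 3, i++
i=1 j=0: A[i]=9>B[j]=4 take 4, j++
i=1 j=1: A[i]=9<=B[j]=9 take 9, i++
i=2 j=1: A[i]=11>B[j]=9 take 9, j++
i=2 j=2: A[i]=11<=B[j]=29 take 11, i++
i=3 j=2: A[i]=13<=B[j]=29 take 13, i++
i=4 j=2: A[i]=15<=B[j]=29 take 15, i++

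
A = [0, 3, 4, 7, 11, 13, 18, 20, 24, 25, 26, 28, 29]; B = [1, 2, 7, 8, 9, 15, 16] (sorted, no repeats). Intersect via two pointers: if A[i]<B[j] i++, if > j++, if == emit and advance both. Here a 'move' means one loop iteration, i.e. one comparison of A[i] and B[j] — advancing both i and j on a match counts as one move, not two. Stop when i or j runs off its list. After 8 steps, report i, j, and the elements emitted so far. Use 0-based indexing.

[i=0,j=0] 0<1 → i++
[i=1,j=0] 3>1 → j++
[i=1,j=1] 3>2 → j++
[i=1,j=2] 3<7 → i++
[i=2,j=2] 4<7 → i++
[i=3,j=2] 7==7 emit → i++,j++
[i=4,j=3] 11>8 → j++
[i=4,j=4] 11>9 → j++

i=4, j=5, emitted=[7]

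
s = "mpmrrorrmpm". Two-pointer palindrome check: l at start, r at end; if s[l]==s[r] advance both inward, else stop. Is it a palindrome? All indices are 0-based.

[0,10] 'm'=='m' → l++,r--
[1,9] 'p'=='p' → l++,r--
[2,8] 'm'=='m' → l++,r--
[3,7] 'r'=='r' → l++,r--
[4,6] 'r'=='r' → l++,r--

palindrome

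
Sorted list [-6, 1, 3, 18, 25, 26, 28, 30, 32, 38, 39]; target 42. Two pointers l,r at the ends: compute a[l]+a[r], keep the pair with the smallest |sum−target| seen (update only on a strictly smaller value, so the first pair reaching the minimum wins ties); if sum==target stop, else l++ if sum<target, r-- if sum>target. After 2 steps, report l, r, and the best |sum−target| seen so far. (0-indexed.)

l=2, r=10, best |Δ|=2

[0,10] -6+39=33 d=9 * → l++
[1,10] 1+39=40 d=2 * → l++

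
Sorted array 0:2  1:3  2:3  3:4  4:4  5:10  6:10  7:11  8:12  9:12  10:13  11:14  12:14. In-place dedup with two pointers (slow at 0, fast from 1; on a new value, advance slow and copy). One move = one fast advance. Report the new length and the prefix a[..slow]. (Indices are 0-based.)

slow=0 fast=1: a[fast]=3≠a[slow]=2 write a[1]=3, slow++,fast++
slow=1 fast=2: a[fast]=3=a[slow] dup, fast++
slow=1 fast=3: a[fast]=4≠a[slow]=3 write a[2]=4, slow++,fast++
slow=2 fast=4: a[fast]=4=a[slow] dup, fast++
slow=2 fast=5: a[fast]=10≠a[slow]=4 write a[3]=10, slow++,fast++
slow=3 fast=6: a[fast]=10=a[slow] dup, fast++
slow=3 fast=7: a[fast]=11≠a[slow]=10 write a[4]=11, slow++,fast++
slow=4 fast=8: a[fast]=12≠a[slow]=11 write a[5]=12, slow++,fast++
slow=5 fast=9: a[fast]=12=a[slow] dup, fast++
slow=5 fast=10: a[fast]=13≠a[slow]=12 write a[6]=13, slow++,fast++
slow=6 fast=11: a[fast]=14≠a[slow]=13 write a[7]=14, slow++,fast++
slow=7 fast=12: a[fast]=14=a[slow] dup, fast++

length 8; prefix = [2, 3, 4, 10, 11, 12, 13, 14]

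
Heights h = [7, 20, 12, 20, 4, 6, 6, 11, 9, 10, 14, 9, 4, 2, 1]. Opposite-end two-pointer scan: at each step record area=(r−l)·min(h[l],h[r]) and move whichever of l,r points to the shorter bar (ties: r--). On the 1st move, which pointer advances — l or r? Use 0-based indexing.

l=0 r=14: min(7,1)*14=14 best=14 *, r--

r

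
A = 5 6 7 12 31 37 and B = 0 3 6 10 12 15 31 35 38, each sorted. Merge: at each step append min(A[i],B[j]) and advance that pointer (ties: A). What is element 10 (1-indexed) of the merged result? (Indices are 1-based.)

merged[10] = 15

[i=1,j=1] A[i]=5>B[j]=0 take 0 → j++
[i=1,j=2] A[i]=5>B[j]=3 take 3 → j++
[i=1,j=3] A[i]=5<=B[j]=6 take 5 → i++
[i=2,j=3] A[i]=6<=B[j]=6 take 6 → i++
[i=3,j=3] A[i]=7>B[j]=6 take 6 → j++
[i=3,j=4] A[i]=7<=B[j]=10 take 7 → i++
[i=4,j=4] A[i]=12>B[j]=10 take 10 → j++
[i=4,j=5] A[i]=12<=B[j]=12 take 12 → i++
[i=5,j=5] A[i]=31>B[j]=12 take 12 → j++
[i=5,j=6] A[i]=31>B[j]=15 take 15 → j++
[i=5,j=7] A[i]=31<=B[j]=31 take 31 → i++
[i=6,j=7] A[i]=37>B[j]=31 take 31 → j++
[i=6,j=8] A[i]=37>B[j]=35 take 35 → j++
[i=6,j=9] A[i]=37<=B[j]=38 take 37 → i++
[i=7,j=9] A done, take B[j]=38 → j++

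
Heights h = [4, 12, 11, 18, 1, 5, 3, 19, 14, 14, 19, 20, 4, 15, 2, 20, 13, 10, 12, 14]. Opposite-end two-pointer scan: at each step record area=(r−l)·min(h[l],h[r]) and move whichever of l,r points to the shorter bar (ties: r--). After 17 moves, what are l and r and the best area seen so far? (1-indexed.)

l=1 r=20: min(4,14)*19=76 best=76 *, l++
l=2 r=20: min(12,14)*18=216 best=216 *, l++
l=3 r=20: min(11,14)*17=187 best=216, l++
l=4 r=20: min(18,14)*16=224 best=224 *, r--
l=4 r=19: min(18,12)*15=180 best=224, r--
l=4 r=18: min(18,10)*14=140 best=224, r--
l=4 r=17: min(18,13)*13=169 best=224, r--
l=4 r=16: min(18,20)*12=216 best=224, l++
l=5 r=16: min(1,20)*11=11 best=224, l++
l=6 r=16: min(5,20)*10=50 best=224, l++
l=7 r=16: min(3,20)*9=27 best=224, l++
l=8 r=16: min(19,20)*8=152 best=224, l++
l=9 r=16: min(14,20)*7=98 best=224, l++
l=10 r=16: min(14,20)*6=84 best=224, l++
l=11 r=16: min(19,20)*5=95 best=224, l++
l=12 r=16: min(20,20)*4=80 best=224, r--
l=12 r=15: min(20,2)*3=6 best=224, r--

l=12, r=14, best area=224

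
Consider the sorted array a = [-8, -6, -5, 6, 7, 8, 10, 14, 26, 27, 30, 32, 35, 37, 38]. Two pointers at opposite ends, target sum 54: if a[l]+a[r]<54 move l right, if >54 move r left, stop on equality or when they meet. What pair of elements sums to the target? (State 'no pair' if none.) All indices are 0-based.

no pair

l=0 r=14: -8+38=30 <54, l++
l=1 r=14: -6+38=32 <54, l++
l=2 r=14: -5+38=33 <54, l++
l=3 r=14: 6+38=44 <54, l++
l=4 r=14: 7+38=45 <54, l++
l=5 r=14: 8+38=46 <54, l++
l=6 r=14: 10+38=48 <54, l++
l=7 r=14: 14+38=52 <54, l++
l=8 r=14: 26+38=64 >54, r--
l=8 r=13: 26+37=63 >54, r--
l=8 r=12: 26+35=61 >54, r--
l=8 r=11: 26+32=58 >54, r--
l=8 r=10: 26+30=56 >54, r--
l=8 r=9: 26+27=53 <54, l++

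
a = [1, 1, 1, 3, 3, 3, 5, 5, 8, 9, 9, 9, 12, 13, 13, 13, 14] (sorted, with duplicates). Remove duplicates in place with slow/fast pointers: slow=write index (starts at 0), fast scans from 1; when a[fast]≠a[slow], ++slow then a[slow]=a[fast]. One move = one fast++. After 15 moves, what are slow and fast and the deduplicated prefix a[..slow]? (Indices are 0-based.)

slow=6, fast=16, prefix=[1, 3, 5, 8, 9, 12, 13]

slow=0 fast=1: a[fast]=1=a[slow] dup, fast++
slow=0 fast=2: a[fast]=1=a[slow] dup, fast++
slow=0 fast=3: a[fast]=3≠a[slow]=1 write a[1]=3, slow++,fast++
slow=1 fast=4: a[fast]=3=a[slow] dup, fast++
slow=1 fast=5: a[fast]=3=a[slow] dup, fast++
slow=1 fast=6: a[fast]=5≠a[slow]=3 write a[2]=5, slow++,fast++
slow=2 fast=7: a[fast]=5=a[slow] dup, fast++
slow=2 fast=8: a[fast]=8≠a[slow]=5 write a[3]=8, slow++,fast++
slow=3 fast=9: a[fast]=9≠a[slow]=8 write a[4]=9, slow++,fast++
slow=4 fast=10: a[fast]=9=a[slow] dup, fast++
slow=4 fast=11: a[fast]=9=a[slow] dup, fast++
slow=4 fast=12: a[fast]=12≠a[slow]=9 write a[5]=12, slow++,fast++
slow=5 fast=13: a[fast]=13≠a[slow]=12 write a[6]=13, slow++,fast++
slow=6 fast=14: a[fast]=13=a[slow] dup, fast++
slow=6 fast=15: a[fast]=13=a[slow] dup, fast++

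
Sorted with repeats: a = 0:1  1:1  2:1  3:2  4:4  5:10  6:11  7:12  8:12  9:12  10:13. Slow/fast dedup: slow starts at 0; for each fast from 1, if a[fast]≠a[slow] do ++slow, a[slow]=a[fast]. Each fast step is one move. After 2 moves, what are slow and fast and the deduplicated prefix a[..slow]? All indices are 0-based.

slow=0 fast=1: a[fast]=1=a[slow] dup, fast++
slow=0 fast=2: a[fast]=1=a[slow] dup, fast++

slow=0, fast=3, prefix=[1]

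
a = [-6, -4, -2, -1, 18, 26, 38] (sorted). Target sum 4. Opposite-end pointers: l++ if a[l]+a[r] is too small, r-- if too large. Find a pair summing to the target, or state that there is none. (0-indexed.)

no pair

l=0 r=6: -6+38=32 >4, r--
l=0 r=5: -6+26=20 >4, r--
l=0 r=4: -6+18=12 >4, r--
l=0 r=3: -6+-1=-7 <4, l++
l=1 r=3: -4+-1=-5 <4, l++
l=2 r=3: -2+-1=-3 <4, l++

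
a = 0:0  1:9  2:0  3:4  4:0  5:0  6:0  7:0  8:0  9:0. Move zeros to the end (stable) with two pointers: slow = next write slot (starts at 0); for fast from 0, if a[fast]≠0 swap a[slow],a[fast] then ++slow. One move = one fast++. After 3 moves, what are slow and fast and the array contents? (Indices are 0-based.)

(s=0,f=0) a[fast]=0 → fast++
(s=0,f=1) a[fast]=9≠0 swap→a[0]=9 → slow++,fast++
(s=1,f=2) a[fast]=0 → fast++

slow=1, fast=3, a=[9, 0, 0, 4, 0, 0, 0, 0, 0, 0]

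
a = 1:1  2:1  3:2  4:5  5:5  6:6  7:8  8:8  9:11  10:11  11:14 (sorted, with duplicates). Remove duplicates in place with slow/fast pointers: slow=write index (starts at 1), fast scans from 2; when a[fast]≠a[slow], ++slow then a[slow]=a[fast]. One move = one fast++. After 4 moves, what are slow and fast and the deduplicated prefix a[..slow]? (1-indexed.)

slow=3, fast=6, prefix=[1, 2, 5]

slow=1 fast=2: a[fast]=1=a[slow] dup, fast++
slow=1 fast=3: a[fast]=2≠a[slow]=1 write a[2]=2, slow++,fast++
slow=2 fast=4: a[fast]=5≠a[slow]=2 write a[3]=5, slow++,fast++
slow=3 fast=5: a[fast]=5=a[slow] dup, fast++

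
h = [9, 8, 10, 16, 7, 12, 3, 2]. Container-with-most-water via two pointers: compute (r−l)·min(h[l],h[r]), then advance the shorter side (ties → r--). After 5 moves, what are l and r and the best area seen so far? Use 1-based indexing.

[1,8] min(9,2)*7=14 best=14 * → r--
[1,7] min(9,3)*6=18 best=18 * → r--
[1,6] min(9,12)*5=45 best=45 * → l++
[2,6] min(8,12)*4=32 best=45 → l++
[3,6] min(10,12)*3=30 best=45 → l++

l=4, r=6, best area=45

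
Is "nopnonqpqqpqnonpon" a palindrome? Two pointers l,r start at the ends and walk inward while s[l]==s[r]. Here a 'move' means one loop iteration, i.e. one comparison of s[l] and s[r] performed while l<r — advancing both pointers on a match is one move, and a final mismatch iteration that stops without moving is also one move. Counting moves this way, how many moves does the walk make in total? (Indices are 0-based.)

l=0 r=17: 'n'=='n', l++,r--
l=1 r=16: 'o'=='o', l++,r--
l=2 r=15: 'p'=='p', l++,r--
l=3 r=14: 'n'=='n', l++,r--
l=4 r=13: 'o'=='o', l++,r--
l=5 r=12: 'n'=='n', l++,r--
l=6 r=11: 'q'=='q', l++,r--
l=7 r=10: 'p'=='p', l++,r--
l=8 r=9: 'q'=='q', l++,r--

9 moves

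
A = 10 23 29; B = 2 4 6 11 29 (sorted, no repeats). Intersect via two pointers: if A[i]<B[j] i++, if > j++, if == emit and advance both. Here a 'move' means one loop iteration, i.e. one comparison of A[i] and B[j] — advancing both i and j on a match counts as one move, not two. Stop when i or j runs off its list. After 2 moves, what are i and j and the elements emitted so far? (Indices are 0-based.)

i=0, j=2, emitted=[]

[i=0,j=0] 10>2 → j++
[i=0,j=1] 10>4 → j++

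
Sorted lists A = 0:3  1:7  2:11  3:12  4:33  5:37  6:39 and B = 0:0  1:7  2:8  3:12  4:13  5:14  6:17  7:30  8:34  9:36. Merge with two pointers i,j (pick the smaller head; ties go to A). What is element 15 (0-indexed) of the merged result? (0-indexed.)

merged[15] = 37

i=0 j=0: A[i]=3>B[j]=0 take 0, j++
i=0 j=1: A[i]=3<=B[j]=7 take 3, i++
i=1 j=1: A[i]=7<=B[j]=7 take 7, i++
i=2 j=1: A[i]=11>B[j]=7 take 7, j++
i=2 j=2: A[i]=11>B[j]=8 take 8, j++
i=2 j=3: A[i]=11<=B[j]=12 take 11, i++
i=3 j=3: A[i]=12<=B[j]=12 take 12, i++
i=4 j=3: A[i]=33>B[j]=12 take 12, j++
i=4 j=4: A[i]=33>B[j]=13 take 13, j++
i=4 j=5: A[i]=33>B[j]=14 take 14, j++
i=4 j=6: A[i]=33>B[j]=17 take 17, j++
i=4 j=7: A[i]=33>B[j]=30 take 30, j++
i=4 j=8: A[i]=33<=B[j]=34 take 33, i++
i=5 j=8: A[i]=37>B[j]=34 take 34, j++
i=5 j=9: A[i]=37>B[j]=36 take 36, j++
i=5 j=10: B done, take A[i]=37, i++
i=6 j=10: B done, take A[i]=39, i++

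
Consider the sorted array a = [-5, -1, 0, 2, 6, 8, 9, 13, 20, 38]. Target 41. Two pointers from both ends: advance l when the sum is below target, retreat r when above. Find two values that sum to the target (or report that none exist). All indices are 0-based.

l=0 r=9: -5+38=33 <41, l++
l=1 r=9: -1+38=37 <41, l++
l=2 r=9: 0+38=38 <41, l++
l=3 r=9: 2+38=40 <41, l++
l=4 r=9: 6+38=44 >41, r--
l=4 r=8: 6+20=26 <41, l++
l=5 r=8: 8+20=28 <41, l++
l=6 r=8: 9+20=29 <41, l++
l=7 r=8: 13+20=33 <41, l++

no pair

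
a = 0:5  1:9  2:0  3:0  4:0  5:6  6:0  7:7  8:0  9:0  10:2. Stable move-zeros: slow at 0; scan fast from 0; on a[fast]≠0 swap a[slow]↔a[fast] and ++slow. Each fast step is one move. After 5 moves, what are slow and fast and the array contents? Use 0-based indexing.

slow=2, fast=5, a=[5, 9, 0, 0, 0, 6, 0, 7, 0, 0, 2]

(s=0,f=0) a[fast]=5≠0 swap→a[0]=5 → slow++,fast++
(s=1,f=1) a[fast]=9≠0 swap→a[1]=9 → slow++,fast++
(s=2,f=2) a[fast]=0 → fast++
(s=2,f=3) a[fast]=0 → fast++
(s=2,f=4) a[fast]=0 → fast++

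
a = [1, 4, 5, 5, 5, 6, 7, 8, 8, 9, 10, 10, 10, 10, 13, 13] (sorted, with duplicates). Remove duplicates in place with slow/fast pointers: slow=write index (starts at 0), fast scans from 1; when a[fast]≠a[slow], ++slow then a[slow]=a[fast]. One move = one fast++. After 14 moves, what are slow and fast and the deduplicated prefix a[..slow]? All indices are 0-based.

slow=8, fast=15, prefix=[1, 4, 5, 6, 7, 8, 9, 10, 13]

slow=0 fast=1: a[fast]=4≠a[slow]=1 write a[1]=4, slow++,fast++
slow=1 fast=2: a[fast]=5≠a[slow]=4 write a[2]=5, slow++,fast++
slow=2 fast=3: a[fast]=5=a[slow] dup, fast++
slow=2 fast=4: a[fast]=5=a[slow] dup, fast++
slow=2 fast=5: a[fast]=6≠a[slow]=5 write a[3]=6, slow++,fast++
slow=3 fast=6: a[fast]=7≠a[slow]=6 write a[4]=7, slow++,fast++
slow=4 fast=7: a[fast]=8≠a[slow]=7 write a[5]=8, slow++,fast++
slow=5 fast=8: a[fast]=8=a[slow] dup, fast++
slow=5 fast=9: a[fast]=9≠a[slow]=8 write a[6]=9, slow++,fast++
slow=6 fast=10: a[fast]=10≠a[slow]=9 write a[7]=10, slow++,fast++
slow=7 fast=11: a[fast]=10=a[slow] dup, fast++
slow=7 fast=12: a[fast]=10=a[slow] dup, fast++
slow=7 fast=13: a[fast]=10=a[slow] dup, fast++
slow=7 fast=14: a[fast]=13≠a[slow]=10 write a[8]=13, slow++,fast++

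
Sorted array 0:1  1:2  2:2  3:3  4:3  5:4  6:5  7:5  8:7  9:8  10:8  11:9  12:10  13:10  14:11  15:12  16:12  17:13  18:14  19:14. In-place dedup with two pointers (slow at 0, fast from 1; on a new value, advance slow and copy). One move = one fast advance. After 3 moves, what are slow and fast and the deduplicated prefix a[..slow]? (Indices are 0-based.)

slow=2, fast=4, prefix=[1, 2, 3]

(s=0,f=1) a[fast]=2≠a[slow]=1 write a[1]=2 → slow++,fast++
(s=1,f=2) a[fast]=2=a[slow] dup → fast++
(s=1,f=3) a[fast]=3≠a[slow]=2 write a[2]=3 → slow++,fast++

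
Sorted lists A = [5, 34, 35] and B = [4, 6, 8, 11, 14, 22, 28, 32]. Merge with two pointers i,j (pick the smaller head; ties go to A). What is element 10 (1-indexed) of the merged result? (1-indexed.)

merged[10] = 34

[i=1,j=1] A[i]=5>B[j]=4 take 4 → j++
[i=1,j=2] A[i]=5<=B[j]=6 take 5 → i++
[i=2,j=2] A[i]=34>B[j]=6 take 6 → j++
[i=2,j=3] A[i]=34>B[j]=8 take 8 → j++
[i=2,j=4] A[i]=34>B[j]=11 take 11 → j++
[i=2,j=5] A[i]=34>B[j]=14 take 14 → j++
[i=2,j=6] A[i]=34>B[j]=22 take 22 → j++
[i=2,j=7] A[i]=34>B[j]=28 take 28 → j++
[i=2,j=8] A[i]=34>B[j]=32 take 32 → j++
[i=2,j=9] B done, take A[i]=34 → i++
[i=3,j=9] B done, take A[i]=35 → i++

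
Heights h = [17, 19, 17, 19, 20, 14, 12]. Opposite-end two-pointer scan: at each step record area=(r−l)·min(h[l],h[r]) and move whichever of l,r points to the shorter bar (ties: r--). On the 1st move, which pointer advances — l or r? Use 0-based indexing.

r

[0,6] min(17,12)*6=72 best=72 * → r--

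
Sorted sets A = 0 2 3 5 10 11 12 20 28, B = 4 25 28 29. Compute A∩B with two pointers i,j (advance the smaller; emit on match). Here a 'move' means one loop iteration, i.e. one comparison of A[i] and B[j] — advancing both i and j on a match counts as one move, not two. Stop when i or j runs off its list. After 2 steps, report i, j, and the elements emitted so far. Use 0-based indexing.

i=2, j=0, emitted=[]

[i=0,j=0] 0<4 → i++
[i=1,j=0] 2<4 → i++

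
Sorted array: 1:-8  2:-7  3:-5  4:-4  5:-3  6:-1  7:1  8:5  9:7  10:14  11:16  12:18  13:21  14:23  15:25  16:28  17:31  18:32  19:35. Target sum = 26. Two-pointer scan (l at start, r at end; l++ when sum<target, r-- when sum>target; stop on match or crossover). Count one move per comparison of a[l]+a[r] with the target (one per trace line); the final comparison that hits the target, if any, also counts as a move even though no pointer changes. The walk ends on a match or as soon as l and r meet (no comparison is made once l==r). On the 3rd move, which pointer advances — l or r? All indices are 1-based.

[1,19] -8+35=27 >26 → r--
[1,18] -8+32=24 <26 → l++
[2,18] -7+32=25 <26 → l++

l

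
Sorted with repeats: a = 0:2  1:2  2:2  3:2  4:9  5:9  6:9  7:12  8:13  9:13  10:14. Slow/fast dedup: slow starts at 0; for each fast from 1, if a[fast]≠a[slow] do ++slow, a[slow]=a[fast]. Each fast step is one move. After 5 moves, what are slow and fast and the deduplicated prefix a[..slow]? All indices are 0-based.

(s=0,f=1) a[fast]=2=a[slow] dup → fast++
(s=0,f=2) a[fast]=2=a[slow] dup → fast++
(s=0,f=3) a[fast]=2=a[slow] dup → fast++
(s=0,f=4) a[fast]=9≠a[slow]=2 write a[1]=9 → slow++,fast++
(s=1,f=5) a[fast]=9=a[slow] dup → fast++

slow=1, fast=6, prefix=[2, 9]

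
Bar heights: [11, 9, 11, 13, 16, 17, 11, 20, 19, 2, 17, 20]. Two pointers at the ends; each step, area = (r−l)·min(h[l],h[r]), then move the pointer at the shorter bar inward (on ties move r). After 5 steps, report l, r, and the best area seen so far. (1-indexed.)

l=1 r=12: min(11,20)*11=121 best=121 *, l++
l=2 r=12: min(9,20)*10=90 best=121, l++
l=3 r=12: min(11,20)*9=99 best=121, l++
l=4 r=12: min(13,20)*8=104 best=121, l++
l=5 r=12: min(16,20)*7=112 best=121, l++

l=6, r=12, best area=121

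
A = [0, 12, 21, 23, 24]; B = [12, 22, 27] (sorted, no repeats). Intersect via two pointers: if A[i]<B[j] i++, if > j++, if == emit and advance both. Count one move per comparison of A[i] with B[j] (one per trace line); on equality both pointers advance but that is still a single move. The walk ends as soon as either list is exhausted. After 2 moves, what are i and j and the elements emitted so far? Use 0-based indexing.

i=2, j=1, emitted=[12]

i=0 j=0: 0<12, i++
i=1 j=0: 12==12 emit, i++,j++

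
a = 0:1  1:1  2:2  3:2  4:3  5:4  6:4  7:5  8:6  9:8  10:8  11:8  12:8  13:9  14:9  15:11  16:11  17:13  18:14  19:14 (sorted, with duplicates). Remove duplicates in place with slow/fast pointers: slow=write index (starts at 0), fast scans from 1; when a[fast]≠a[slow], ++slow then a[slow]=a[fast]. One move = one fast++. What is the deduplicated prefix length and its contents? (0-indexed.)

(s=0,f=1) a[fast]=1=a[slow] dup → fast++
(s=0,f=2) a[fast]=2≠a[slow]=1 write a[1]=2 → slow++,fast++
(s=1,f=3) a[fast]=2=a[slow] dup → fast++
(s=1,f=4) a[fast]=3≠a[slow]=2 write a[2]=3 → slow++,fast++
(s=2,f=5) a[fast]=4≠a[slow]=3 write a[3]=4 → slow++,fast++
(s=3,f=6) a[fast]=4=a[slow] dup → fast++
(s=3,f=7) a[fast]=5≠a[slow]=4 write a[4]=5 → slow++,fast++
(s=4,f=8) a[fast]=6≠a[slow]=5 write a[5]=6 → slow++,fast++
(s=5,f=9) a[fast]=8≠a[slow]=6 write a[6]=8 → slow++,fast++
(s=6,f=10) a[fast]=8=a[slow] dup → fast++
(s=6,f=11) a[fast]=8=a[slow] dup → fast++
(s=6,f=12) a[fast]=8=a[slow] dup → fast++
(s=6,f=13) a[fast]=9≠a[slow]=8 write a[7]=9 → slow++,fast++
(s=7,f=14) a[fast]=9=a[slow] dup → fast++
(s=7,f=15) a[fast]=11≠a[slow]=9 write a[8]=11 → slow++,fast++
(s=8,f=16) a[fast]=11=a[slow] dup → fast++
(s=8,f=17) a[fast]=13≠a[slow]=11 write a[9]=13 → slow++,fast++
(s=9,f=18) a[fast]=14≠a[slow]=13 write a[10]=14 → slow++,fast++
(s=10,f=19) a[fast]=14=a[slow] dup → fast++

length 11; prefix = [1, 2, 3, 4, 5, 6, 8, 9, 11, 13, 14]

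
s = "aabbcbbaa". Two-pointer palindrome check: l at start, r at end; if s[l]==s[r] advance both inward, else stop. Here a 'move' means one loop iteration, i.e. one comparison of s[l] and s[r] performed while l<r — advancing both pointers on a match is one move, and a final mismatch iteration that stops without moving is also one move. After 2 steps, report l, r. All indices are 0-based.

[0,8] 'a'=='a' → l++,r--
[1,7] 'a'=='a' → l++,r--

l=2, r=6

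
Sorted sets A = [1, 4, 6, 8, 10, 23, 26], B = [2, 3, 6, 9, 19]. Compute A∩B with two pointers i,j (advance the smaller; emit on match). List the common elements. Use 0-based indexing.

intersection = [6]

i=0 j=0: 1<2, i++
i=1 j=0: 4>2, j++
i=1 j=1: 4>3, j++
i=1 j=2: 4<6, i++
i=2 j=2: 6==6 emit, i++,j++
i=3 j=3: 8<9, i++
i=4 j=3: 10>9, j++
i=4 j=4: 10<19, i++
i=5 j=4: 23>19, j++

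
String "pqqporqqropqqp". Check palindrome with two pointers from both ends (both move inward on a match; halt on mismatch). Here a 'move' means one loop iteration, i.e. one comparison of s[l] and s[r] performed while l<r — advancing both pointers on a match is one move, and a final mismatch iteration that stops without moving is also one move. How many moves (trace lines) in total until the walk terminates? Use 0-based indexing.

[0,13] 'p'=='p' → l++,r--
[1,12] 'q'=='q' → l++,r--
[2,11] 'q'=='q' → l++,r--
[3,10] 'p'=='p' → l++,r--
[4,9] 'o'=='o' → l++,r--
[5,8] 'r'=='r' → l++,r--
[6,7] 'q'=='q' → l++,r--

7 moves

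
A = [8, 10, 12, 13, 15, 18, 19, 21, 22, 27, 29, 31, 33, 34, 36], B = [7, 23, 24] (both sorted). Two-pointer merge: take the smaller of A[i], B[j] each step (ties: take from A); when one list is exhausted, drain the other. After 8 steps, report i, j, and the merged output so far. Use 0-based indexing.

[i=0,j=0] A[i]=8>B[j]=7 take 7 → j++
[i=0,j=1] A[i]=8<=B[j]=23 take 8 → i++
[i=1,j=1] A[i]=10<=B[j]=23 take 10 → i++
[i=2,j=1] A[i]=12<=B[j]=23 take 12 → i++
[i=3,j=1] A[i]=13<=B[j]=23 take 13 → i++
[i=4,j=1] A[i]=15<=B[j]=23 take 15 → i++
[i=5,j=1] A[i]=18<=B[j]=23 take 18 → i++
[i=6,j=1] A[i]=19<=B[j]=23 take 19 → i++

i=7, j=1, merged so far=[7, 8, 10, 12, 13, 15, 18, 19]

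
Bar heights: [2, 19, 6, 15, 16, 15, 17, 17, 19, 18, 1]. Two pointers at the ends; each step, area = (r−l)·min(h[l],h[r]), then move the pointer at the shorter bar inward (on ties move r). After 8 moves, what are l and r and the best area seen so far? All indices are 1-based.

[1,11] min(2,1)*10=10 best=10 * → r--
[1,10] min(2,18)*9=18 best=18 * → l++
[2,10] min(19,18)*8=144 best=144 * → r--
[2,9] min(19,19)*7=133 best=144 → r--
[2,8] min(19,17)*6=102 best=144 → r--
[2,7] min(19,17)*5=85 best=144 → r--
[2,6] min(19,15)*4=60 best=144 → r--
[2,5] min(19,16)*3=48 best=144 → r--

l=2, r=4, best area=144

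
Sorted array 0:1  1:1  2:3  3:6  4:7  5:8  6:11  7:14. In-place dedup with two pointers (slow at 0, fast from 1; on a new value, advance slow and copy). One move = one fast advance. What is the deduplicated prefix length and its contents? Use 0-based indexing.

length 7; prefix = [1, 3, 6, 7, 8, 11, 14]

slow=0 fast=1: a[fast]=1=a[slow] dup, fast++
slow=0 fast=2: a[fast]=3≠a[slow]=1 write a[1]=3, slow++,fast++
slow=1 fast=3: a[fast]=6≠a[slow]=3 write a[2]=6, slow++,fast++
slow=2 fast=4: a[fast]=7≠a[slow]=6 write a[3]=7, slow++,fast++
slow=3 fast=5: a[fast]=8≠a[slow]=7 write a[4]=8, slow++,fast++
slow=4 fast=6: a[fast]=11≠a[slow]=8 write a[5]=11, slow++,fast++
slow=5 fast=7: a[fast]=14≠a[slow]=11 write a[6]=14, slow++,fast++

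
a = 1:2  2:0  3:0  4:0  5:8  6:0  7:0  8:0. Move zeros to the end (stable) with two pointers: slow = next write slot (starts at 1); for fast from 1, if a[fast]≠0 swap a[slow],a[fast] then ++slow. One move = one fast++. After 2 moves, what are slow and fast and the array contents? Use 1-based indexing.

slow=2, fast=3, a=[2, 0, 0, 0, 8, 0, 0, 0]

slow=1 fast=1: a[fast]=2≠0 swap→a[1]=2, slow++,fast++
slow=2 fast=2: a[fast]=0, fast++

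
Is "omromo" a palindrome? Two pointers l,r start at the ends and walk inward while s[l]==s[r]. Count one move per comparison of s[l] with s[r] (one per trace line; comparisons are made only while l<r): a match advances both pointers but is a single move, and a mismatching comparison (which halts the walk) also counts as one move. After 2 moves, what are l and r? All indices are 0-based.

l=0 r=5: 'o'=='o', l++,r--
l=1 r=4: 'm'=='m', l++,r--

l=2, r=3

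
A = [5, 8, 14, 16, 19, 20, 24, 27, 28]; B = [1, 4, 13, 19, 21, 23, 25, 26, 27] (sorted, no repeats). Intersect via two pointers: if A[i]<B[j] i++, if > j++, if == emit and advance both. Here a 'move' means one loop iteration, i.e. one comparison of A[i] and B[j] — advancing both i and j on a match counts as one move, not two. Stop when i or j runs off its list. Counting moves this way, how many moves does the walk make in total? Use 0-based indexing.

[i=0,j=0] 5>1 → j++
[i=0,j=1] 5>4 → j++
[i=0,j=2] 5<13 → i++
[i=1,j=2] 8<13 → i++
[i=2,j=2] 14>13 → j++
[i=2,j=3] 14<19 → i++
[i=3,j=3] 16<19 → i++
[i=4,j=3] 19==19 emit → i++,j++
[i=5,j=4] 20<21 → i++
[i=6,j=4] 24>21 → j++
[i=6,j=5] 24>23 → j++
[i=6,j=6] 24<25 → i++
[i=7,j=6] 27>25 → j++
[i=7,j=7] 27>26 → j++
[i=7,j=8] 27==27 emit → i++,j++

15 moves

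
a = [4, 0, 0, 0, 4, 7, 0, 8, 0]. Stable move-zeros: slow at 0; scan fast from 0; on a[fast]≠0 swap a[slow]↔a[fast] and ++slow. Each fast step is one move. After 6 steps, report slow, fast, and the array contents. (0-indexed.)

slow=0 fast=0: a[fast]=4≠0 swap→a[0]=4, slow++,fast++
slow=1 fast=1: a[fast]=0, fast++
slow=1 fast=2: a[fast]=0, fast++
slow=1 fast=3: a[fast]=0, fast++
slow=1 fast=4: a[fast]=4≠0 swap→a[1]=4, slow++,fast++
slow=2 fast=5: a[fast]=7≠0 swap→a[2]=7, slow++,fast++

slow=3, fast=6, a=[4, 4, 7, 0, 0, 0, 0, 8, 0]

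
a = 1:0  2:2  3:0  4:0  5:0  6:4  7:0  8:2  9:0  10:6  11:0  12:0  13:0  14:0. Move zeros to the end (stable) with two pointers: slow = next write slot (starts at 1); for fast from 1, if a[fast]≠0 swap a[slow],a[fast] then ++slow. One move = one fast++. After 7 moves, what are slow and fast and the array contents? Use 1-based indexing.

(s=1,f=1) a[fast]=0 → fast++
(s=1,f=2) a[fast]=2≠0 swap→a[1]=2 → slow++,fast++
(s=2,f=3) a[fast]=0 → fast++
(s=2,f=4) a[fast]=0 → fast++
(s=2,f=5) a[fast]=0 → fast++
(s=2,f=6) a[fast]=4≠0 swap→a[2]=4 → slow++,fast++
(s=3,f=7) a[fast]=0 → fast++

slow=3, fast=8, a=[2, 4, 0, 0, 0, 0, 0, 2, 0, 6, 0, 0, 0, 0]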